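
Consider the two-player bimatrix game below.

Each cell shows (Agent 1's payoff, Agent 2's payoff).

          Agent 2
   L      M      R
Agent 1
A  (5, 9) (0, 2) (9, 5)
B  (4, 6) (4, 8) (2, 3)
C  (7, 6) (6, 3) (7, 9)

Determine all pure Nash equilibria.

No pure-strategy Nash equilibrium.

For each player, find the best response to each opponent profile; mutual best responses are the pure NE.
Agent 1 against L: payoffs 5, 4, 7 → best response C.
Agent 1 against M: payoffs 0, 4, 6 → best response C.
Agent 1 against R: payoffs 9, 2, 7 → best response A.
Agent 2 against A: payoffs 9, 2, 5 → best response L.
Agent 2 against B: payoffs 6, 8, 3 → best response M.
Agent 2 against C: payoffs 6, 3, 9 → best response R.
No profile is a mutual best response for all players.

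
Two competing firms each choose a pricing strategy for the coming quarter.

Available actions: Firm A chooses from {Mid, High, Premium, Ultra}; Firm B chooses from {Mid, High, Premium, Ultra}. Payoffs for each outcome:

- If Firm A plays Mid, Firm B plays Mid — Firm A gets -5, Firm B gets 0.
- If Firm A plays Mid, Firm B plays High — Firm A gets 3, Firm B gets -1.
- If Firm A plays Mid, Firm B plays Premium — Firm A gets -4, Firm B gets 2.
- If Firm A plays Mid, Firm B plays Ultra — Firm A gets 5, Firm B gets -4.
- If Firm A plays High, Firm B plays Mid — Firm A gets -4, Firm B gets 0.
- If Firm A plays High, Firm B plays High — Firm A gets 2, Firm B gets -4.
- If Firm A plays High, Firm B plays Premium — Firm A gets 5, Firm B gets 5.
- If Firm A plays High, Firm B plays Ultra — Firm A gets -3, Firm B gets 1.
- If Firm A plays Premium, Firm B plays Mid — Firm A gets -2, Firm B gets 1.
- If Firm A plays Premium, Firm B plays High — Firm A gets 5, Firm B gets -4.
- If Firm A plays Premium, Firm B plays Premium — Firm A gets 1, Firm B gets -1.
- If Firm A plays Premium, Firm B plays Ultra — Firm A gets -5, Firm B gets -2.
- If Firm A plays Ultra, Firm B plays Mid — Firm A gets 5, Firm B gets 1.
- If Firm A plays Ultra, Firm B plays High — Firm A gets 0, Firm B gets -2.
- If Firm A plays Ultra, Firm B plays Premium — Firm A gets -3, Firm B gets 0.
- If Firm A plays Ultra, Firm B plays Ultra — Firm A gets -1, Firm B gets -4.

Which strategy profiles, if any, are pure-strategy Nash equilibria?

(High, Premium); (Ultra, Mid)

(Mid, Mid): Firm A can switch to High (-5 → -4). Not NE.
(Mid, High): Firm A can switch to Premium (3 → 5). Not NE.
(Mid, Premium): Firm A can switch to High (-4 → 5). Not NE.
(Mid, Ultra): Firm B can switch to Mid (-4 → 0). Not NE.
(High, Mid): Firm A can switch to Premium (-4 → -2). Not NE.
(High, High): Firm A can switch to Mid (2 → 3). Not NE.
(High, Premium): Firm A gets 5, best alternative 1; Firm B gets 5, best alternative 1. No profitable deviation — NE.
(High, Ultra): Firm A can switch to Mid (-3 → 5). Not NE.
(Premium, Mid): Firm A can switch to Ultra (-2 → 5). Not NE.
(Premium, High): Firm B can switch to Mid (-4 → 1). Not NE.
(Premium, Premium): Firm A can switch to High (1 → 5). Not NE.
(Premium, Ultra): Firm A can switch to Mid (-5 → 5). Not NE.
(Ultra, Mid): Firm A gets 5, best alternative -2; Firm B gets 1, best alternative 0. No profitable deviation — NE.
(Ultra, High): Firm A can switch to Mid (0 → 3). Not NE.
(The remaining 2 profiles each have a profitable deviation by the same check.)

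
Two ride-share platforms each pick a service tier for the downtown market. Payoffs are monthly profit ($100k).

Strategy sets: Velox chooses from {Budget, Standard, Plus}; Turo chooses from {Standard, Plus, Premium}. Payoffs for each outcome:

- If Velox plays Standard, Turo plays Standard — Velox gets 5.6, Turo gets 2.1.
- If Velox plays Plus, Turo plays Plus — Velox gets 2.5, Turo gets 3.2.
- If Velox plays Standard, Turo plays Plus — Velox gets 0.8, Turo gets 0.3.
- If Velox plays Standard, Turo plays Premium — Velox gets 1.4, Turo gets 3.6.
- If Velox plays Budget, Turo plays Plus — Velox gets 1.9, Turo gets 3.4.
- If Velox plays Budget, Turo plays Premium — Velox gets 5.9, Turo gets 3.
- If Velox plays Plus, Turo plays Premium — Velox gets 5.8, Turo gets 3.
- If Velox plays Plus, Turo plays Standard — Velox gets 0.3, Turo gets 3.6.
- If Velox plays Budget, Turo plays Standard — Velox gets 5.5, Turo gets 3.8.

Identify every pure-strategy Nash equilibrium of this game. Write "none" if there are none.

This game has no pure Nash equilibrium.

Check each profile: it is a Nash equilibrium iff no player can strictly gain by switching unilaterally.
(Budget, Standard): Velox can switch to Standard (5.5 → 5.6). Not NE.
(Budget, Plus): Velox can switch to Plus (1.9 → 2.5). Not NE.
(Budget, Premium): Turo can switch to Standard (3 → 3.8). Not NE.
(Standard, Standard): Turo can switch to Premium (2.1 → 3.6). Not NE.
(Standard, Plus): Velox can switch to Budget (0.8 → 1.9). Not NE.
(Standard, Premium): Velox can switch to Budget (1.4 → 5.9). Not NE.
(The remaining 3 profiles each have a profitable deviation by the same check.)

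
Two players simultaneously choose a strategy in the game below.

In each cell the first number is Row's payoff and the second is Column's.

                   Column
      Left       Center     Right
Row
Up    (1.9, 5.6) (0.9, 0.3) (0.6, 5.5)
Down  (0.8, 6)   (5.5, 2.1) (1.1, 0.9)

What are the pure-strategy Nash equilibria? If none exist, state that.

Pure NE: (Up, Left)

(Up, Left): Row gets 1.9, best alternative 0.8; Column gets 5.6, best alternative 5.5. No profitable deviation — NE.
(Up, Center): Row can switch to Down (0.9 → 5.5). Not NE.
(Up, Right): Row can switch to Down (0.6 → 1.1). Not NE.
(Down, Left): Row can switch to Up (0.8 → 1.9). Not NE.
(Down, Center): Column can switch to Left (2.1 → 6). Not NE.
(Down, Right): Column can switch to Left (0.9 → 6). Not NE.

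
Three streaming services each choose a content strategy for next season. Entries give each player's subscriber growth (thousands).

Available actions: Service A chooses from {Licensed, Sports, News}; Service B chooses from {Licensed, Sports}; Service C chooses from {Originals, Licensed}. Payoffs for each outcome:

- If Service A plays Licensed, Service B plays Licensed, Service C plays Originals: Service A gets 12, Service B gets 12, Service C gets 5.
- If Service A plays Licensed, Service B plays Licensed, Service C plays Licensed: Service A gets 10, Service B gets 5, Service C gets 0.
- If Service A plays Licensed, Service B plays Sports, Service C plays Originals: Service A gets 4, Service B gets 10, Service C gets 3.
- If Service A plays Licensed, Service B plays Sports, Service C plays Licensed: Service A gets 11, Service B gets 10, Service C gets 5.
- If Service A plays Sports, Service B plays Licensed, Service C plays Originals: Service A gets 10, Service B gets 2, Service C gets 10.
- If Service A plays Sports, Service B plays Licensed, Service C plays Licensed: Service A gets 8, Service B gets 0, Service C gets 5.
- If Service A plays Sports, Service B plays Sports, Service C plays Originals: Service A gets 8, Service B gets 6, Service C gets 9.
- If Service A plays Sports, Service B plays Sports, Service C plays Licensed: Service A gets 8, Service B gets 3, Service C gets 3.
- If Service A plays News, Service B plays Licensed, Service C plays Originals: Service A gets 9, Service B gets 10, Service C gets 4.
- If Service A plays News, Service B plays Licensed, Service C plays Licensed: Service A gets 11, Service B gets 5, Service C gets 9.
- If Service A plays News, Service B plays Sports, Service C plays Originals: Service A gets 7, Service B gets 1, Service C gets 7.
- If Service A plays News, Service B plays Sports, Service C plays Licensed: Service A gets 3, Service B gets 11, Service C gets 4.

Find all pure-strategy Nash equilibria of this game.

The pure Nash equilibria are (Licensed, Licensed, Originals) and (Licensed, Sports, Licensed) and (Sports, Sports, Originals).

For each strategy profile, look for a profitable unilateral deviation.
(Licensed, Licensed, Originals): Service A gets 12, best alternative 10; Service B gets 12, best alternative 10; Service C gets 5, best alternative 0. No profitable deviation — NE.
(Licensed, Licensed, Licensed): Service A can switch to News (10 → 11). Not NE.
(Licensed, Sports, Originals): Service A can switch to Sports (4 → 8). Not NE.
(Licensed, Sports, Licensed): Service A gets 11, best alternative 8; Service B gets 10, best alternative 5; Service C gets 5, best alternative 3. No profitable deviation — NE.
(Sports, Licensed, Originals): Service A can switch to Licensed (10 → 12). Not NE.
(Sports, Licensed, Licensed): Service A can switch to Licensed (8 → 10). Not NE.
(Sports, Sports, Originals): Service A gets 8, best alternative 7; Service B gets 6, best alternative 2; Service C gets 9, best alternative 3. No profitable deviation — NE.
(Sports, Sports, Licensed): Service A can switch to Licensed (8 → 11). Not NE.
(News, Licensed, Originals): Service A can switch to Licensed (9 → 12). Not NE.
(News, Licensed, Licensed): Service B can switch to Sports (5 → 11). Not NE.
(News, Sports, Originals): Service A can switch to Sports (7 → 8). Not NE.
(News, Sports, Licensed): Service A can switch to Licensed (3 → 11). Not NE.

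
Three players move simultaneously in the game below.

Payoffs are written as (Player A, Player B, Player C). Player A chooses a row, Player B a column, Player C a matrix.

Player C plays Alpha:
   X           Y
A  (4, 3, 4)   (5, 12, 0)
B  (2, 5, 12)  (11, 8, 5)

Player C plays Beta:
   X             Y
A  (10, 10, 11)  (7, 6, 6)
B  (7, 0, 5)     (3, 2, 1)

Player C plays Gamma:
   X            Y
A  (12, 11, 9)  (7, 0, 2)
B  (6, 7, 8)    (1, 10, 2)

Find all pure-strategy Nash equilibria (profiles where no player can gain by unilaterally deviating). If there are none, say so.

(A, X, Alpha): Player B can switch to Y (3 → 12). Not NE.
(A, X, Beta): Player A gets 10, best alternative 7; Player B gets 10, best alternative 6; Player C gets 11, best alternative 9. No profitable deviation — NE.
(A, X, Gamma): Player C can switch to Beta (9 → 11). Not NE.
(A, Y, Alpha): Player A can switch to B (5 → 11). Not NE.
(A, Y, Beta): Player B can switch to X (6 → 10). Not NE.
(A, Y, Gamma): Player B can switch to X (0 → 11). Not NE.
(B, X, Alpha): Player A can switch to A (2 → 4). Not NE.
(B, X, Beta): Player A can switch to A (7 → 10). Not NE.
(B, X, Gamma): Player A can switch to A (6 → 12). Not NE.
(B, Y, Alpha): Player A gets 11, best alternative 5; Player B gets 8, best alternative 5; Player C gets 5, best alternative 2. No profitable deviation — NE.
(B, Y, Beta): Player A can switch to A (3 → 7). Not NE.
(B, Y, Gamma): Player A can switch to A (1 → 7). Not NE.

(A, X, Beta), (B, Y, Alpha)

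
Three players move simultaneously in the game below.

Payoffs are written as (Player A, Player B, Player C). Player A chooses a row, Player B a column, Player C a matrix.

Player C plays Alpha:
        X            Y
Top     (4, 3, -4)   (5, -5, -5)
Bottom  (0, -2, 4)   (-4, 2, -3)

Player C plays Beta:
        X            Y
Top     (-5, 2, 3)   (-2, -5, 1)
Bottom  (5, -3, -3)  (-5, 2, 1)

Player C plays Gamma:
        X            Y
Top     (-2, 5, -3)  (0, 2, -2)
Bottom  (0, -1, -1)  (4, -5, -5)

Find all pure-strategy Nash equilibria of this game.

Player A against (X, Alpha): payoffs 4, 0 → best response Top.
Player A against (X, Beta): payoffs -5, 5 → best response Bottom.
Player A against (X, Gamma): payoffs -2, 0 → best response Bottom.
Player A against (Y, Alpha): payoffs 5, -4 → best response Top.
Player A against (Y, Beta): payoffs -2, -5 → best response Top.
Player A against (Y, Gamma): payoffs 0, 4 → best response Bottom.
Player B against (Top, Alpha): payoffs 3, -5 → best response X.
Player B against (Top, Beta): payoffs 2, -5 → best response X.
Player B against (Top, Gamma): payoffs 5, 2 → best response X.
Player B against (Bottom, Alpha): payoffs -2, 2 → best response Y.
Player B against (Bottom, Beta): payoffs -3, 2 → best response Y.
Player B against (Bottom, Gamma): payoffs -1, -5 → best response X.
Player C against (Top, X): payoffs -4, 3, -3 → best response Beta.
Player C against (Top, Y): payoffs -5, 1, -2 → best response Beta.
Player C against (Bottom, X): payoffs 4, -3, -1 → best response Alpha.
Player C against (Bottom, Y): payoffs -3, 1, -5 → best response Beta.
No profile is a mutual best response for all players.

none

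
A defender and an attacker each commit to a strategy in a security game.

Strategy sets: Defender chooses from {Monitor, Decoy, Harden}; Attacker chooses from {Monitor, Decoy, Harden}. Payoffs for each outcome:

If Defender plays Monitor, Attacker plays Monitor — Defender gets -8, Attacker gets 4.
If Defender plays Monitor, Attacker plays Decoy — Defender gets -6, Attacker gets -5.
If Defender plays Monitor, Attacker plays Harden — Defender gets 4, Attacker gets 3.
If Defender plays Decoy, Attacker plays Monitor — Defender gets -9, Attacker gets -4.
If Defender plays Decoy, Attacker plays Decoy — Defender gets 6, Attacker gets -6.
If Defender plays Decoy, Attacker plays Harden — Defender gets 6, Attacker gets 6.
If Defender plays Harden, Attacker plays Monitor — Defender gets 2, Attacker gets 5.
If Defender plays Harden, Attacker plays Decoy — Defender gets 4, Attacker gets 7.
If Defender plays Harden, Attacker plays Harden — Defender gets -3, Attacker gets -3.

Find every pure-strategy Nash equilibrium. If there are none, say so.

(Monitor, Monitor): Defender can switch to Harden (-8 → 2). Not NE.
(Monitor, Decoy): Defender can switch to Decoy (-6 → 6). Not NE.
(Monitor, Harden): Defender can switch to Decoy (4 → 6). Not NE.
(Decoy, Monitor): Defender can switch to Monitor (-9 → -8). Not NE.
(Decoy, Decoy): Attacker can switch to Monitor (-6 → -4). Not NE.
(Decoy, Harden): Defender gets 6, best alternative 4; Attacker gets 6, best alternative -4. No profitable deviation — NE.
(Harden, Monitor): Attacker can switch to Decoy (5 → 7). Not NE.
(The remaining 2 profiles each have a profitable deviation by the same check.)

The unique pure-strategy Nash equilibrium is (Decoy, Harden).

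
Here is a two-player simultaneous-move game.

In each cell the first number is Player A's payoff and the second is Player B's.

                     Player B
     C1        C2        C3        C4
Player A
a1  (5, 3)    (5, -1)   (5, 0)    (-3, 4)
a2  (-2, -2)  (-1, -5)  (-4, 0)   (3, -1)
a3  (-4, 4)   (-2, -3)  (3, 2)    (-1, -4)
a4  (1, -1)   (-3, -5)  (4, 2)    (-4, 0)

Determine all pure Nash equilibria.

none

For each player, find the best response to each opponent profile; mutual best responses are the pure NE.
Player A against C1: payoffs 5, -2, -4, 1 → best response a1.
Player A against C2: payoffs 5, -1, -2, -3 → best response a1.
Player A against C3: payoffs 5, -4, 3, 4 → best response a1.
Player A against C4: payoffs -3, 3, -1, -4 → best response a2.
Player B against a1: payoffs 3, -1, 0, 4 → best response C4.
Player B against a2: payoffs -2, -5, 0, -1 → best response C3.
Player B against a3: payoffs 4, -3, 2, -4 → best response C1.
Player B against a4: payoffs -1, -5, 2, 0 → best response C3.
No profile is a mutual best response for all players.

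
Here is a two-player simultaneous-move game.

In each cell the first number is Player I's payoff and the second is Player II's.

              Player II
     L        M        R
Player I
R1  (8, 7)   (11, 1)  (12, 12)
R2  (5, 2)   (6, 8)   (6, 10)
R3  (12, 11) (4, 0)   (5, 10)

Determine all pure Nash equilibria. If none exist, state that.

Pure-strategy Nash equilibria: (R1, R); (R3, L)

(R1, L): Player I can switch to R3 (8 → 12). Not NE.
(R1, M): Player II can switch to L (1 → 7). Not NE.
(R1, R): Player I gets 12, best alternative 6; Player II gets 12, best alternative 7. No profitable deviation — NE.
(R2, L): Player I can switch to R1 (5 → 8). Not NE.
(R2, M): Player I can switch to R1 (6 → 11). Not NE.
(R2, R): Player I can switch to R1 (6 → 12). Not NE.
(R3, L): Player I gets 12, best alternative 8; Player II gets 11, best alternative 10. No profitable deviation — NE.
(R3, M): Player I can switch to R1 (4 → 11). Not NE.
(R3, R): Player I can switch to R1 (5 → 12). Not NE.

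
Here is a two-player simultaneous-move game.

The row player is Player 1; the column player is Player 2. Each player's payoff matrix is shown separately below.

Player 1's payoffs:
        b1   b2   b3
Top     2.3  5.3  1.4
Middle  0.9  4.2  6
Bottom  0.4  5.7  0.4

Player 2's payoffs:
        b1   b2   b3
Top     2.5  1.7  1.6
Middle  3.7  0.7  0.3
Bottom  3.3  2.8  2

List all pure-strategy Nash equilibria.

Player 1 against b1: payoffs 2.3, 0.9, 0.4 → best response Top.
Player 1 against b2: payoffs 5.3, 4.2, 5.7 → best response Bottom.
Player 1 against b3: payoffs 1.4, 6, 0.4 → best response Middle.
Player 2 against Top: payoffs 2.5, 1.7, 1.6 → best response b1.
Player 2 against Middle: payoffs 3.7, 0.7, 0.3 → best response b1.
Player 2 against Bottom: payoffs 3.3, 2.8, 2 → best response b1.
Mutual best responses: (Top, b1).

(Top, b1)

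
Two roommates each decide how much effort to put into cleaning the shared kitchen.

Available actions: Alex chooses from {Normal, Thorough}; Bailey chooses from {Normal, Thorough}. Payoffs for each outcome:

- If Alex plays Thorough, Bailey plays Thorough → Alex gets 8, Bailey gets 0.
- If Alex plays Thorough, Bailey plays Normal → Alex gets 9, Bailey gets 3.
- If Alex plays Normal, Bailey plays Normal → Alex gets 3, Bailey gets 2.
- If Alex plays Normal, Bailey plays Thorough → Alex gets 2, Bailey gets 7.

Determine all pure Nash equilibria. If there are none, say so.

Mark each player's best response to every combination of opponents' strategies; a profile where every player is best-responding is a pure Nash equilibrium.
Alex against Normal: payoffs 3, 9 → best response Thorough.
Alex against Thorough: payoffs 2, 8 → best response Thorough.
Bailey against Normal: payoffs 2, 7 → best response Thorough.
Bailey against Thorough: payoffs 3, 0 → best response Normal.
Mutual best responses: (Thorough, Normal).

The unique pure-strategy Nash equilibrium is (Thorough, Normal).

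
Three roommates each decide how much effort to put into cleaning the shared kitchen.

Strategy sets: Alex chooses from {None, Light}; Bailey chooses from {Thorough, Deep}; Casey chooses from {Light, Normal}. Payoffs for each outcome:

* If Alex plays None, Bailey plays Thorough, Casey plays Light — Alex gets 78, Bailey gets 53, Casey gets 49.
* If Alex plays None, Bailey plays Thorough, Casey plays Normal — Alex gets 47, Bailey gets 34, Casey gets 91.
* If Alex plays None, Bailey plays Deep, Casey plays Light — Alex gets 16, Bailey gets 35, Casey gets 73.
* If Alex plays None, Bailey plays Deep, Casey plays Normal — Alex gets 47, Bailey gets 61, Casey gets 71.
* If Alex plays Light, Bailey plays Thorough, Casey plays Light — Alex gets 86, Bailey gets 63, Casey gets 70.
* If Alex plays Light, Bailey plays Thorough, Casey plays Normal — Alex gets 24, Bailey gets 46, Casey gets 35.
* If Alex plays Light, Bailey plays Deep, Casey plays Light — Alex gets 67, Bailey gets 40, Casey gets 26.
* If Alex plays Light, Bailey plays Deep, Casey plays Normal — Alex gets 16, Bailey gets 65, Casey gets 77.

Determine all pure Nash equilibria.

(None, Thorough, Light): Alex can switch to Light (78 → 86). Not NE.
(None, Thorough, Normal): Bailey can switch to Deep (34 → 61). Not NE.
(None, Deep, Light): Alex can switch to Light (16 → 67). Not NE.
(None, Deep, Normal): Casey can switch to Light (71 → 73). Not NE.
(Light, Thorough, Light): Alex gets 86, best alternative 78; Bailey gets 63, best alternative 40; Casey gets 70, best alternative 35. No profitable deviation — NE.
(Light, Thorough, Normal): Alex can switch to None (24 → 47). Not NE.
(Light, Deep, Light): Bailey can switch to Thorough (40 → 63). Not NE.
(The remaining 1 profile has a profitable deviation by the same check.)

The unique pure-strategy Nash equilibrium is (Light, Thorough, Light).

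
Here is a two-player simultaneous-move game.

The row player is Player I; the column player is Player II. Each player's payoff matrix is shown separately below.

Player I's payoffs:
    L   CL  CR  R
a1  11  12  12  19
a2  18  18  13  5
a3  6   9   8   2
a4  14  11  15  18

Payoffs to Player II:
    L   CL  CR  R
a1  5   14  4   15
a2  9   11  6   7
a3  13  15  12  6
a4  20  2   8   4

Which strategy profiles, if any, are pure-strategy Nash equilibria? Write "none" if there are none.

Player I against L: payoffs 11, 18, 6, 14 → best response a2.
Player I against CL: payoffs 12, 18, 9, 11 → best response a2.
Player I against CR: payoffs 12, 13, 8, 15 → best response a4.
Player I against R: payoffs 19, 5, 2, 18 → best response a1.
Player II against a1: payoffs 5, 14, 4, 15 → best response R.
Player II against a2: payoffs 9, 11, 6, 7 → best response CL.
Player II against a3: payoffs 13, 15, 12, 6 → best response CL.
Player II against a4: payoffs 20, 2, 8, 4 → best response L.
Mutual best responses: (a1, R); (a2, CL).

The pure Nash equilibria are (a1, R), (a2, CL).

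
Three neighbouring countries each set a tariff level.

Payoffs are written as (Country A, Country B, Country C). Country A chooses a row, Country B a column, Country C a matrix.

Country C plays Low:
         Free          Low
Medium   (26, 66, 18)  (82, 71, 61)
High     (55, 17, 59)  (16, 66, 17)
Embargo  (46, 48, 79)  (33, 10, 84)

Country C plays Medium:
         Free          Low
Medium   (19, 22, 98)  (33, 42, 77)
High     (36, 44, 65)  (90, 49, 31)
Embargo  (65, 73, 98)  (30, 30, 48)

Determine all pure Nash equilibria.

The pure Nash equilibria are (High, Low, Medium), (Embargo, Free, Medium).

Mark each player's best response to every combination of opponents' strategies; a profile where every player is best-responding is a pure Nash equilibrium.
Country A against (Free, Low): payoffs 26, 55, 46 → best response High.
Country A against (Free, Medium): payoffs 19, 36, 65 → best response Embargo.
Country A against (Low, Low): payoffs 82, 16, 33 → best response Medium.
Country A against (Low, Medium): payoffs 33, 90, 30 → best response High.
Country B against (Medium, Low): payoffs 66, 71 → best response Low.
Country B against (Medium, Medium): payoffs 22, 42 → best response Low.
Country B against (High, Low): payoffs 17, 66 → best response Low.
Country B against (High, Medium): payoffs 44, 49 → best response Low.
Country B against (Embargo, Low): payoffs 48, 10 → best response Free.
Country B against (Embargo, Medium): payoffs 73, 30 → best response Free.
Country C against (Medium, Free): payoffs 18, 98 → best response Medium.
Country C against (Medium, Low): payoffs 61, 77 → best response Medium.
Country C against (High, Free): payoffs 59, 65 → best response Medium.
Country C against (High, Low): payoffs 17, 31 → best response Medium.
Country C against (Embargo, Free): payoffs 79, 98 → best response Medium.
Country C against (Embargo, Low): payoffs 84, 48 → best response Low.
Mutual best responses: (High, Low, Medium); (Embargo, Free, Medium).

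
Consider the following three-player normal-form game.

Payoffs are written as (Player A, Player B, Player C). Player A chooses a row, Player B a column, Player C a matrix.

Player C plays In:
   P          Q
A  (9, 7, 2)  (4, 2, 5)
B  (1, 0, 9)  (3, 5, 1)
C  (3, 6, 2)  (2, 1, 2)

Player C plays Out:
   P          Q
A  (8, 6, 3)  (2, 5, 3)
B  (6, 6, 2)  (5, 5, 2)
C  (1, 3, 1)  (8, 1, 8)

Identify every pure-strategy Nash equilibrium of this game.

Pure NE: (A, P, Out)

(A, P, In): Player C can switch to Out (2 → 3). Not NE.
(A, P, Out): Player A gets 8, best alternative 6; Player B gets 6, best alternative 5; Player C gets 3, best alternative 2. No profitable deviation — NE.
(A, Q, In): Player B can switch to P (2 → 7). Not NE.
(A, Q, Out): Player A can switch to B (2 → 5). Not NE.
(B, P, In): Player A can switch to A (1 → 9). Not NE.
(B, P, Out): Player A can switch to A (6 → 8). Not NE.
(B, Q, In): Player A can switch to A (3 → 4). Not NE.
(B, Q, Out): Player A can switch to C (5 → 8). Not NE.
(C, P, In): Player A can switch to A (3 → 9). Not NE.
(The remaining 3 profiles each have a profitable deviation by the same check.)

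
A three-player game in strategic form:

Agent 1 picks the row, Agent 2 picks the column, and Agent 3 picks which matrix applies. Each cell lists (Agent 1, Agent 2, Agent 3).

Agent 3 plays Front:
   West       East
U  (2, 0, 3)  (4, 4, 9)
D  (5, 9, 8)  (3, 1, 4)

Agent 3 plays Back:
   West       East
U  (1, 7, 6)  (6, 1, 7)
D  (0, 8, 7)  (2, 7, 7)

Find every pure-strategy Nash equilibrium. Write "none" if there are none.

Check each profile: it is a Nash equilibrium iff no player can strictly gain by switching unilaterally.
(U, West, Front): Agent 1 can switch to D (2 → 5). Not NE.
(U, West, Back): Agent 1 gets 1, best alternative 0; Agent 2 gets 7, best alternative 1; Agent 3 gets 6, best alternative 3. No profitable deviation — NE.
(U, East, Front): Agent 1 gets 4, best alternative 3; Agent 2 gets 4, best alternative 0; Agent 3 gets 9, best alternative 7. No profitable deviation — NE.
(U, East, Back): Agent 2 can switch to West (1 → 7). Not NE.
(D, West, Front): Agent 1 gets 5, best alternative 2; Agent 2 gets 9, best alternative 1; Agent 3 gets 8, best alternative 7. No profitable deviation — NE.
(D, West, Back): Agent 1 can switch to U (0 → 1). Not NE.
(D, East, Front): Agent 1 can switch to U (3 → 4). Not NE.
(D, East, Back): Agent 1 can switch to U (2 → 6). Not NE.

(U, West, Back); (U, East, Front); (D, West, Front)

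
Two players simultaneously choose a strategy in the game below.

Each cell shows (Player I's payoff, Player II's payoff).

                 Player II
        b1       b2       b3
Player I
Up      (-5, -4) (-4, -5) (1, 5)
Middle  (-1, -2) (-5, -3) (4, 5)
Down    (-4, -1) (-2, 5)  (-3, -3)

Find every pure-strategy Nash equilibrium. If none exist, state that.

(Up, b1): Player I can switch to Middle (-5 → -1). Not NE.
(Up, b2): Player I can switch to Down (-4 → -2). Not NE.
(Up, b3): Player I can switch to Middle (1 → 4). Not NE.
(Middle, b1): Player II can switch to b3 (-2 → 5). Not NE.
(Middle, b2): Player I can switch to Up (-5 → -4). Not NE.
(Middle, b3): Player I gets 4, best alternative 1; Player II gets 5, best alternative -2. No profitable deviation — NE.
(Down, b1): Player I can switch to Middle (-4 → -1). Not NE.
(Down, b2): Player I gets -2, best alternative -4; Player II gets 5, best alternative -1. No profitable deviation — NE.
(Down, b3): Player I can switch to Up (-3 → 1). Not NE.

(Middle, b3) and (Down, b2)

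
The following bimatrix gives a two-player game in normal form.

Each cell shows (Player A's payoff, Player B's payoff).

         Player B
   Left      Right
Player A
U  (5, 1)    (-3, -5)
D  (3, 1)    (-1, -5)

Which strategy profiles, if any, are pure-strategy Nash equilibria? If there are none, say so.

Pure NE: (U, Left)

Player A against Left: payoffs 5, 3 → best response U.
Player A against Right: payoffs -3, -1 → best response D.
Player B against U: payoffs 1, -5 → best response Left.
Player B against D: payoffs 1, -5 → best response Left.
Mutual best responses: (U, Left).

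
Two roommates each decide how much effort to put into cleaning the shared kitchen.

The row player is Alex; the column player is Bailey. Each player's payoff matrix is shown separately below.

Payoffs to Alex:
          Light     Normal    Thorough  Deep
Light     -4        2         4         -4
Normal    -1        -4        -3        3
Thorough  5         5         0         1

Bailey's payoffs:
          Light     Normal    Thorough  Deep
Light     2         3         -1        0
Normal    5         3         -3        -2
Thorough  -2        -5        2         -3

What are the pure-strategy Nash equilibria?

For each strategy profile, look for a profitable unilateral deviation.
(Light, Light): Alex can switch to Normal (-4 → -1). Not NE.
(Light, Normal): Alex can switch to Thorough (2 → 5). Not NE.
(Light, Thorough): Bailey can switch to Light (-1 → 2). Not NE.
(Light, Deep): Alex can switch to Normal (-4 → 3). Not NE.
(Normal, Light): Alex can switch to Thorough (-1 → 5). Not NE.
(Normal, Normal): Alex can switch to Light (-4 → 2). Not NE.
(Normal, Thorough): Alex can switch to Light (-3 → 4). Not NE.
(Normal, Deep): Bailey can switch to Light (-2 → 5). Not NE.
(The remaining 4 profiles each have a profitable deviation by the same check.)

There is no pure-strategy Nash equilibrium.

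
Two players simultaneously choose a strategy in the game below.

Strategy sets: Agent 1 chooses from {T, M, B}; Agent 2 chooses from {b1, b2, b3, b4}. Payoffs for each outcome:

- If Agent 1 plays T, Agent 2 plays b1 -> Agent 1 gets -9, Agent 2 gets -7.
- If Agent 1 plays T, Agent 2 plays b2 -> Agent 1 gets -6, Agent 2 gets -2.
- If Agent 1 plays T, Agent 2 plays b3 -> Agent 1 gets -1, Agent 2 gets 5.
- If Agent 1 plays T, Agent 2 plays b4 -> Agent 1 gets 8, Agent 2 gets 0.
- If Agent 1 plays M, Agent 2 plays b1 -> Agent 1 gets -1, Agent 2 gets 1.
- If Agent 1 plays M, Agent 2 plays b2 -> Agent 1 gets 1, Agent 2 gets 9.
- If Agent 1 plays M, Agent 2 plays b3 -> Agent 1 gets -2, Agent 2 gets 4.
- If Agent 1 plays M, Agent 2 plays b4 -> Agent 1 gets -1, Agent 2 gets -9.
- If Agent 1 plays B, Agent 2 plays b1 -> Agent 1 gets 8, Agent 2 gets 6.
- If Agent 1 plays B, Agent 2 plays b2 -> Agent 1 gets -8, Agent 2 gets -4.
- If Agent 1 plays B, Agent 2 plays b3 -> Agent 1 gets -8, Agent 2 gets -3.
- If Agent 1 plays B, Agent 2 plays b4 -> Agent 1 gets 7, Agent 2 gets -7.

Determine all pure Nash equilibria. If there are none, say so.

Agent 1 against b1: payoffs -9, -1, 8 → best response B.
Agent 1 against b2: payoffs -6, 1, -8 → best response M.
Agent 1 against b3: payoffs -1, -2, -8 → best response T.
Agent 1 against b4: payoffs 8, -1, 7 → best response T.
Agent 2 against T: payoffs -7, -2, 5, 0 → best response b3.
Agent 2 against M: payoffs 1, 9, 4, -9 → best response b2.
Agent 2 against B: payoffs 6, -4, -3, -7 → best response b1.
Mutual best responses: (T, b3); (M, b2); (B, b1).

Pure-strategy Nash equilibria: (T, b3); (M, b2); (B, b1)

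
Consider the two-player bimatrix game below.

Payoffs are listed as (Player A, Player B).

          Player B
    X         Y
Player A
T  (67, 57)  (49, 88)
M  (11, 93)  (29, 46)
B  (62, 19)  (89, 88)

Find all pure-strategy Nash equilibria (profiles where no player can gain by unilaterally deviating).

The unique pure-strategy Nash equilibrium is (B, Y).

Player A against X: payoffs 67, 11, 62 → best response T.
Player A against Y: payoffs 49, 29, 89 → best response B.
Player B against T: payoffs 57, 88 → best response Y.
Player B against M: payoffs 93, 46 → best response X.
Player B against B: payoffs 19, 88 → best response Y.
Mutual best responses: (B, Y).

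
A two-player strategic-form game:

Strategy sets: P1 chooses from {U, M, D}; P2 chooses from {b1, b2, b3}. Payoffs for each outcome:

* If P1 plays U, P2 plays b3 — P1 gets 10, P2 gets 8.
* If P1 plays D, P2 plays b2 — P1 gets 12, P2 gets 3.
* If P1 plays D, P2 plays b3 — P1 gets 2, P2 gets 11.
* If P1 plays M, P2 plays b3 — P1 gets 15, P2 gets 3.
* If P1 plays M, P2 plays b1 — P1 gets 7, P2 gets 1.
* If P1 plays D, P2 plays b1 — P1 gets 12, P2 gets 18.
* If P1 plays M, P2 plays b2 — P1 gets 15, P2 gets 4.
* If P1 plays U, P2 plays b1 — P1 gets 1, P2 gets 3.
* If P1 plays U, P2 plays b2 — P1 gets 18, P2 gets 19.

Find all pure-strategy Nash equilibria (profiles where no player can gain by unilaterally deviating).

(U, b2), (D, b1)

Mark each player's best response to every combination of opponents' strategies; a profile where every player is best-responding is a pure Nash equilibrium.
P1 against b1: payoffs 1, 7, 12 → best response D.
P1 against b2: payoffs 18, 15, 12 → best response U.
P1 against b3: payoffs 10, 15, 2 → best response M.
P2 against U: payoffs 3, 19, 8 → best response b2.
P2 against M: payoffs 1, 4, 3 → best response b2.
P2 against D: payoffs 18, 3, 11 → best response b1.
Mutual best responses: (U, b2); (D, b1).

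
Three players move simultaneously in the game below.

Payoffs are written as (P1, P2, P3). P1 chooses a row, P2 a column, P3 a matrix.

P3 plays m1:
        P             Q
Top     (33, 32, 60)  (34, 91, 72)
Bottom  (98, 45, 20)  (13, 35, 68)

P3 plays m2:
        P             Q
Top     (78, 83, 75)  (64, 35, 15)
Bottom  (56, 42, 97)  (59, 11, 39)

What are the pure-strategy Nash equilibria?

(Top, P, m1): P1 can switch to Bottom (33 → 98). Not NE.
(Top, P, m2): P1 gets 78, best alternative 56; P2 gets 83, best alternative 35; P3 gets 75, best alternative 60. No profitable deviation — NE.
(Top, Q, m1): P1 gets 34, best alternative 13; P2 gets 91, best alternative 32; P3 gets 72, best alternative 15. No profitable deviation — NE.
(Top, Q, m2): P2 can switch to P (35 → 83). Not NE.
(Bottom, P, m1): P3 can switch to m2 (20 → 97). Not NE.
(Bottom, P, m2): P1 can switch to Top (56 → 78). Not NE.
(Bottom, Q, m1): P1 can switch to Top (13 → 34). Not NE.
(Bottom, Q, m2): P1 can switch to Top (59 → 64). Not NE.

Pure-strategy Nash equilibria: (Top, P, m2); (Top, Q, m1)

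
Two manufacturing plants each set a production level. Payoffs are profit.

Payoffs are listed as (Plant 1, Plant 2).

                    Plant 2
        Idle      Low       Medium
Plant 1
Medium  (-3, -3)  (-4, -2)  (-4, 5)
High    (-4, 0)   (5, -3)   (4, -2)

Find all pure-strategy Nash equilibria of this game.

none

For each strategy profile, look for a profitable unilateral deviation.
(Medium, Idle): Plant 2 can switch to Low (-3 → -2). Not NE.
(Medium, Low): Plant 1 can switch to High (-4 → 5). Not NE.
(Medium, Medium): Plant 1 can switch to High (-4 → 4). Not NE.
(High, Idle): Plant 1 can switch to Medium (-4 → -3). Not NE.
(High, Low): Plant 2 can switch to Idle (-3 → 0). Not NE.
(High, Medium): Plant 2 can switch to Idle (-2 → 0). Not NE.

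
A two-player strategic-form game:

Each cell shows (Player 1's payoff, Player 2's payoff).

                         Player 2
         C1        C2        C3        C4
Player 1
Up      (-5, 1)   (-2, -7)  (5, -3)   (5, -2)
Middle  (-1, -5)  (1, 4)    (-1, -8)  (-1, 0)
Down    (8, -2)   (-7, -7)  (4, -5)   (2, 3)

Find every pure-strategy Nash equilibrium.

The unique pure-strategy Nash equilibrium is (Middle, C2).

Player 1 against C1: payoffs -5, -1, 8 → best response Down.
Player 1 against C2: payoffs -2, 1, -7 → best response Middle.
Player 1 against C3: payoffs 5, -1, 4 → best response Up.
Player 1 against C4: payoffs 5, -1, 2 → best response Up.
Player 2 against Up: payoffs 1, -7, -3, -2 → best response C1.
Player 2 against Middle: payoffs -5, 4, -8, 0 → best response C2.
Player 2 against Down: payoffs -2, -7, -5, 3 → best response C4.
Mutual best responses: (Middle, C2).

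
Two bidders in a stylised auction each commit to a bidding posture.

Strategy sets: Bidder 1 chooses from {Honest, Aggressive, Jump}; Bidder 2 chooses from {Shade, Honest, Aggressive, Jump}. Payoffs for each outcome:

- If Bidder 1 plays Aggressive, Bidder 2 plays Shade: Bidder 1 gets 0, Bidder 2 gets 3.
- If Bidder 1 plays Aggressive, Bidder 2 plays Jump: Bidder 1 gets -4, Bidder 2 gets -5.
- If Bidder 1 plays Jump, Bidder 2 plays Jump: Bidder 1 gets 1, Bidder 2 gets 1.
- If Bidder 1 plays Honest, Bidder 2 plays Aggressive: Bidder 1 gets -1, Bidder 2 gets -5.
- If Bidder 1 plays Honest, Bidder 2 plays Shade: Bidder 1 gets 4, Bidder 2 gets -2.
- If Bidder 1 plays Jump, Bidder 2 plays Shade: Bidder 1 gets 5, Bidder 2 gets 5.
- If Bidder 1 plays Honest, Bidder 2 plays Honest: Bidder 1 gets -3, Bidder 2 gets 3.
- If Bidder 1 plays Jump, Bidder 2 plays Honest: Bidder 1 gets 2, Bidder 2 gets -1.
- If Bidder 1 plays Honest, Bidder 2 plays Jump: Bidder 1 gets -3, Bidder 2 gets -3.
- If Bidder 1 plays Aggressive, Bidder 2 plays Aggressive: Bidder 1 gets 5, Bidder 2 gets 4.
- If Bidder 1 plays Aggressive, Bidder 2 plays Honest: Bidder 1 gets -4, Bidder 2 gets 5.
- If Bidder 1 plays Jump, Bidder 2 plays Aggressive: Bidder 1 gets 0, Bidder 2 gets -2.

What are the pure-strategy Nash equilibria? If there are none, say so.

(Jump, Shade)

(Honest, Shade): Bidder 1 can switch to Jump (4 → 5). Not NE.
(Honest, Honest): Bidder 1 can switch to Jump (-3 → 2). Not NE.
(Honest, Aggressive): Bidder 1 can switch to Aggressive (-1 → 5). Not NE.
(Honest, Jump): Bidder 1 can switch to Jump (-3 → 1). Not NE.
(Aggressive, Shade): Bidder 1 can switch to Honest (0 → 4). Not NE.
(Aggressive, Honest): Bidder 1 can switch to Honest (-4 → -3). Not NE.
(Aggressive, Aggressive): Bidder 2 can switch to Honest (4 → 5). Not NE.
(Aggressive, Jump): Bidder 1 can switch to Honest (-4 → -3). Not NE.
(Jump, Shade): Bidder 1 gets 5, best alternative 4; Bidder 2 gets 5, best alternative 1. No profitable deviation — NE.
(Jump, Honest): Bidder 2 can switch to Shade (-1 → 5). Not NE.
(Jump, Aggressive): Bidder 1 can switch to Aggressive (0 → 5). Not NE.
(Jump, Jump): Bidder 2 can switch to Shade (1 → 5). Not NE.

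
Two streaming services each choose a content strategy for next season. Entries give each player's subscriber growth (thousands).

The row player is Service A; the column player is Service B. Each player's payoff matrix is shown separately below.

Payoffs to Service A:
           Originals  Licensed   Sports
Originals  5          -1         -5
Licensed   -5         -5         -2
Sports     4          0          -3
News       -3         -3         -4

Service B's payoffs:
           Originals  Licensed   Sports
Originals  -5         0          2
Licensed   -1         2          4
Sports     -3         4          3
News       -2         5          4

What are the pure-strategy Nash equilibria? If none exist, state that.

(Licensed, Sports) and (Sports, Licensed)

Check each profile: it is a Nash equilibrium iff no player can strictly gain by switching unilaterally.
(Originals, Originals): Service B can switch to Licensed (-5 → 0). Not NE.
(Originals, Licensed): Service A can switch to Sports (-1 → 0). Not NE.
(Originals, Sports): Service A can switch to Licensed (-5 → -2). Not NE.
(Licensed, Originals): Service A can switch to Originals (-5 → 5). Not NE.
(Licensed, Licensed): Service A can switch to Originals (-5 → -1). Not NE.
(Licensed, Sports): Service A gets -2, best alternative -3; Service B gets 4, best alternative 2. No profitable deviation — NE.
(Sports, Originals): Service A can switch to Originals (4 → 5). Not NE.
(Sports, Licensed): Service A gets 0, best alternative -1; Service B gets 4, best alternative 3. No profitable deviation — NE.
(Sports, Sports): Service A can switch to Licensed (-3 → -2). Not NE.
(News, Originals): Service A can switch to Originals (-3 → 5). Not NE.
(News, Licensed): Service A can switch to Originals (-3 → -1). Not NE.
(News, Sports): Service A can switch to Licensed (-4 → -2). Not NE.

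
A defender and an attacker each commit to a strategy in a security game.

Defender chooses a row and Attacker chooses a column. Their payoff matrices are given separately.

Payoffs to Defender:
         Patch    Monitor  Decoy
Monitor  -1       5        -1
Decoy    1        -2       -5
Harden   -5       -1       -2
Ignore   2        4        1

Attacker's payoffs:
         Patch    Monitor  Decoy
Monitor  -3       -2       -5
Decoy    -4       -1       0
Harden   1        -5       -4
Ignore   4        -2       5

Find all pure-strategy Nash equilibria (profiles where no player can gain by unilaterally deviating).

Defender against Patch: payoffs -1, 1, -5, 2 → best response Ignore.
Defender against Monitor: payoffs 5, -2, -1, 4 → best response Monitor.
Defender against Decoy: payoffs -1, -5, -2, 1 → best response Ignore.
Attacker against Monitor: payoffs -3, -2, -5 → best response Monitor.
Attacker against Decoy: payoffs -4, -1, 0 → best response Decoy.
Attacker against Harden: payoffs 1, -5, -4 → best response Patch.
Attacker against Ignore: payoffs 4, -2, 5 → best response Decoy.
Mutual best responses: (Monitor, Monitor); (Ignore, Decoy).

(Monitor, Monitor) and (Ignore, Decoy)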